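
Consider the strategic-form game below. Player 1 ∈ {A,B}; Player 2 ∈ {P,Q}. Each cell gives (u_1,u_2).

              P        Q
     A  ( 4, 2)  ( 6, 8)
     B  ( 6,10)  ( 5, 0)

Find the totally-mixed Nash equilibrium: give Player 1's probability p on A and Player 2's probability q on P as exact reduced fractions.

P1 indiff ⇒ q·4+(1-q)·6 = q·6+(1-q)·5 ⇒ q(-2) = (1-q)(-1) ⇒ q = 1/3
P2 indiff ⇒ p·2+(1-p)·10 = p·8+(1-p)·0 ⇒ p(-6) = (1-p)(-10) ⇒ p = 5/8

(p,q) = (5/8, 1/3)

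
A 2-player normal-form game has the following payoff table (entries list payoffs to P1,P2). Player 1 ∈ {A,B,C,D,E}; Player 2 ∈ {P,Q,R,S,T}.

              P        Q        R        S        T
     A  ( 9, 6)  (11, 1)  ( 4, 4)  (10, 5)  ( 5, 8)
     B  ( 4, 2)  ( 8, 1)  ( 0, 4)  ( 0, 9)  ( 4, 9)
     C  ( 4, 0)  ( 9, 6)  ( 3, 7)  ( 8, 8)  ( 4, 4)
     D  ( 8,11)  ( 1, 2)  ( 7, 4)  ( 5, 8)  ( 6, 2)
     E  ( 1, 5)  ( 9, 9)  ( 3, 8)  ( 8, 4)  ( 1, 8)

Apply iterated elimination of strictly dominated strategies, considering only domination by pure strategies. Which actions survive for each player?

P1 drop B (A beats it: P:9>4 Q:11>8 R:4>0 S:10>0 T:5>4)
P1 drop C (A beats it: P:9>4 Q:11>9 R:4>3 S:10>8 T:5>4)
P1 drop E (A beats it: P:9>1 Q:11>9 R:4>3 S:10>8 T:5>1)
P2 drop Q (P beats it: A:6>1 D:11>2)
P2 drop R (P beats it: A:6>4 D:11>4)
P2 drop S (P beats it: A:6>5 D:11>8)
P1→{A,D} P2→{P,T}

Survivors P1:{A,D} P2:{P,T}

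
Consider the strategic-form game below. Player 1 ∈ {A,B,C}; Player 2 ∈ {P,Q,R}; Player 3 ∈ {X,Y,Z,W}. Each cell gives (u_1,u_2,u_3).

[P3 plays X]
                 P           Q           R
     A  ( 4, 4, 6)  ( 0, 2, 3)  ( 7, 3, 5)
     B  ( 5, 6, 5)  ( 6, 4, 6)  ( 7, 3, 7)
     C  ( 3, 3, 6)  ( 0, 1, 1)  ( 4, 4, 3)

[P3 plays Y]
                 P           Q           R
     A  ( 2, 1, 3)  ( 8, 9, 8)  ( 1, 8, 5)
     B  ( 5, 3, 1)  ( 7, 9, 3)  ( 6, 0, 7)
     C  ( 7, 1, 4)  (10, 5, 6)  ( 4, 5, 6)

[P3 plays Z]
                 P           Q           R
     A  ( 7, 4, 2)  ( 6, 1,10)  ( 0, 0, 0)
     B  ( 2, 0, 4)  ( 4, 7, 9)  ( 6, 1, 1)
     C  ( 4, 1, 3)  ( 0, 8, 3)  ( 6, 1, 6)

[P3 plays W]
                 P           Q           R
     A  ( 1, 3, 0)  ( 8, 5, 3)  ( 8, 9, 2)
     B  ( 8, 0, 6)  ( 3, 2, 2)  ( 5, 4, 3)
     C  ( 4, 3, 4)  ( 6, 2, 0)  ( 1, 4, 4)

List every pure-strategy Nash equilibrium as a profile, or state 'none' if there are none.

(A,P,X): not NE [P1→B gives 5>4]
(A,P,Y): not NE [P1→C gives 7>2; P2→Q gives 9>1; P3→X gives 6>3]
(A,P,Z): not NE [P3→X gives 6>2]
(A,P,W): not NE [P1→B gives 8>1; P2→R gives 9>3; P3→X gives 6>0]
(A,Q,X): not NE [P1→B gives 6>0; P2→P gives 4>2; P3→Z gives 10>3]
(A,Q,Y): not NE [P1→C gives 10>8; P3→Z gives 10>8]
(A,Q,Z): not NE [P2→P gives 4>1]
(A,Q,W): not NE [P2→R gives 9>5; P3→Z gives 10>3]
(A,R,X): not NE [P2→P gives 4>3]
(A,R,Y): not NE [P1→B gives 6>1; P2→Q gives 9>8]
(A,R,Z): not NE [P1→C gives 6>0; P2→P gives 4>0; P3→Y gives 5>0]
(A,R,W): not NE [P3→Y gives 5>2]
(B,P,X): not NE [P3→W gives 6>5]
(B,P,Y): not NE [P1→C gives 7>5; P2→Q gives 9>3; P3→W gives 6>1]
(B,P,Z): not NE [P1→A gives 7>2; P2→Q gives 7>0; P3→W gives 6>4]
(B,P,W): not NE [P2→R gives 4>0]
(B,Q,X): not NE [P2→P gives 6>4; P3→Z gives 9>6]
(B,Q,Y): not NE [P1→C gives 10>7; P3→Z gives 9>3]
(B,Q,Z): not NE [P1→A gives 6>4]
(B,Q,W): not NE [P1→A gives 8>3; P2→R gives 4>2; P3→Z gives 9>2]
(B,R,X): not NE [P2→P gives 6>3]
(B,R,Y): not NE [P2→Q gives 9>0]
(B,R,Z): not NE [P2→Q gives 7>1; P3→Y gives 7>1]
(B,R,W): not NE [P1→A gives 8>5; P3→Y gives 7>3]
(C,P,X): not NE [P1→B gives 5>3; P2→R gives 4>3]
(C,P,Y): not NE [P2→R gives 5>1; P3→X gives 6>4]
(C,P,Z): not NE [P1→A gives 7>4; P2→Q gives 8>1; P3→X gives 6>3]
(C,P,W): not NE [P1→B gives 8>4; P2→R gives 4>3; P3→X gives 6>4]
(C,Q,X): not NE [P1→B gives 6>0; P2→R gives 4>1; P3→Y gives 6>1]
(C,Q,Y): NE
(C,Q,Z): not NE [P1→A gives 6>0; P3→Y gives 6>3]
(C,Q,W): not NE [P1→A gives 8>6; P2→R gives 4>2; P3→Y gives 6>0]
(C,R,X): not NE [P1→B gives 7>4; P3→Z gives 6>3]
(C,R,Y): not NE [P1→B gives 6>4]
(C,R,Z): not NE [P2→Q gives 8>1]
(C,R,W): not NE [P1→A gives 8>1; P3→Z gives 6>4]

PSNE = {(C,Q,Y)}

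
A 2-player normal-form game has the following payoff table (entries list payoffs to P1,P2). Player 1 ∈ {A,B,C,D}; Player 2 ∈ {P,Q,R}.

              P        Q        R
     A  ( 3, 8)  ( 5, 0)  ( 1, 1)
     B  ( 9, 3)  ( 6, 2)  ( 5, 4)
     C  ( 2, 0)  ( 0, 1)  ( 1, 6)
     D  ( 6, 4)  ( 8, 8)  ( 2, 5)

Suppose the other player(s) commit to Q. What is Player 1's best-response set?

argmax u_1 = {D}

u_1(A vs Q) = 5
u_1(B vs Q) = 6
u_1(C vs Q) = 0
u_1(D vs Q) = 8
max payoff 8 at {D}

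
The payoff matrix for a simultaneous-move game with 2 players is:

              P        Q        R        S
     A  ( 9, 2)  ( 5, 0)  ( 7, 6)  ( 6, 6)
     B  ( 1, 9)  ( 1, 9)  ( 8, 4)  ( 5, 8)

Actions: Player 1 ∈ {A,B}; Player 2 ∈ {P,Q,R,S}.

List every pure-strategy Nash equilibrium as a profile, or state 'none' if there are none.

(A,P): not NE [P2→S gives 6>2]
(A,Q): not NE [P2→S gives 6>0]
(A,R): not NE [P1→B gives 8>7]
(A,S): NE
(B,P): not NE [P1→A gives 9>1]
(B,Q): not NE [P1→A gives 5>1]
(B,R): not NE [P2→Q gives 9>4]
(B,S): not NE [P1→A gives 6>5; P2→Q gives 9>8]

Nash profiles: (A,S)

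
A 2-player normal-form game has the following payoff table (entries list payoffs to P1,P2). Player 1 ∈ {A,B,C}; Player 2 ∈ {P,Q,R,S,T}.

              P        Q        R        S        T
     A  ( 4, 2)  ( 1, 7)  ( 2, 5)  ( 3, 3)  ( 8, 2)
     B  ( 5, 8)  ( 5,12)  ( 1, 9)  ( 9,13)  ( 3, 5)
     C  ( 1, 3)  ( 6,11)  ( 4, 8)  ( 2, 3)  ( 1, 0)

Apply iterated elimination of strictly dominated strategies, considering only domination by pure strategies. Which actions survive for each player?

P2 drop P (Q beats it: A:7>2 B:12>8 C:11>3)
P2 drop R (Q beats it: A:7>5 B:12>9 C:11>8)
P2 drop T (Q beats it: A:7>2 B:12>5 C:11>0)
P1 drop A (B beats it: Q:5>1 S:9>3)
P1→{B,C} P2→{Q,S}

IESDS → P1:{B,C} P2:{Q,S}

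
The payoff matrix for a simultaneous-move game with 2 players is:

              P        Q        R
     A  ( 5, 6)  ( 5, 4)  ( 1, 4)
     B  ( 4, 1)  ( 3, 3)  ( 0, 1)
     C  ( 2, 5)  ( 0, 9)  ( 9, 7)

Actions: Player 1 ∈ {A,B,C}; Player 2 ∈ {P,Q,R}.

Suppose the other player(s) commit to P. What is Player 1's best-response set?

P1 best: {A}

u_1(A vs P) = 5
u_1(B vs P) = 4
u_1(C vs P) = 2
max payoff 5 at {A}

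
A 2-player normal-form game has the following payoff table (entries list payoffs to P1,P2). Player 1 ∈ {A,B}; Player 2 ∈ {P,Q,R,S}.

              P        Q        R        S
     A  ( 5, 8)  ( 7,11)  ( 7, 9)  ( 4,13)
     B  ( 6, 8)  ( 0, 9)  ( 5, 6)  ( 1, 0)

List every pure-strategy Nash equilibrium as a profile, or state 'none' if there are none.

PSNE = {(A,S)}

(A,P): not NE [P1→B gives 6>5; P2→S gives 13>8]
(A,Q): not NE [P2→S gives 13>11]
(A,R): not NE [P2→S gives 13>9]
(A,S): NE
(B,P): not NE [P2→Q gives 9>8]
(B,Q): not NE [P1→A gives 7>0]
(B,R): not NE [P1→A gives 7>5; P2→Q gives 9>6]
(B,S): not NE [P1→A gives 4>1; P2→Q gives 9>0]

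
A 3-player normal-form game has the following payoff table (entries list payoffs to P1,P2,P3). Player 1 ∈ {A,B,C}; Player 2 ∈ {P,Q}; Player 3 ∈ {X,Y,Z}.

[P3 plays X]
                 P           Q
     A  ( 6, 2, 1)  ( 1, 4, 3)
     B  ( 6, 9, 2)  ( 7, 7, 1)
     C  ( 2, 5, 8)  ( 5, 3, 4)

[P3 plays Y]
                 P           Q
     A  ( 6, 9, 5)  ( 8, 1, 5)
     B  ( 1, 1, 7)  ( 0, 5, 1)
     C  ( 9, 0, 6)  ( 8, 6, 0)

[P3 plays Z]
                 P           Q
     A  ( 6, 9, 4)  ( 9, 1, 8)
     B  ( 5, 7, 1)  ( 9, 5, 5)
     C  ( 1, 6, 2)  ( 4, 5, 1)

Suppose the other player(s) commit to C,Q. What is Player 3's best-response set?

u_3(X vs C,Q) = 4
u_3(Y vs C,Q) = 0
u_3(Z vs C,Q) = 1
max payoff 4 at {X}

P3 best: {X}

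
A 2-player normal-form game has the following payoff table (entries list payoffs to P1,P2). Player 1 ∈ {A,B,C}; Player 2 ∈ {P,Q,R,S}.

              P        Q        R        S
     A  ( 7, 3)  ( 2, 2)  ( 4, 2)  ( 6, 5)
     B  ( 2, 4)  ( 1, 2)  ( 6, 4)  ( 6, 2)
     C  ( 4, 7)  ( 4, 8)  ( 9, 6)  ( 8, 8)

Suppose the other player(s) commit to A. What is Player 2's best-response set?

P2 best: {S}

u_2(P vs A) = 3
u_2(Q vs A) = 2
u_2(R vs A) = 2
u_2(S vs A) = 5
max payoff 5 at {S}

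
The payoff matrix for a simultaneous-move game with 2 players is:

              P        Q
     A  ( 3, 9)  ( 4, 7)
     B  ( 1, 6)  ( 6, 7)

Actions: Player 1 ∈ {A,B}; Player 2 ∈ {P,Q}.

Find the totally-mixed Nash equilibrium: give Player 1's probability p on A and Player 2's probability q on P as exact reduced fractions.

P1 mixes 1/3 on A; P2 mixes 1/2 on P

P1 indiff ⇒ q·3+(1-q)·4 = q·1+(1-q)·6 ⇒ q(2) = (1-q)(2) ⇒ q = 1/2
P2 indiff ⇒ p·9+(1-p)·6 = p·7+(1-p)·7 ⇒ p(2) = (1-p)(1) ⇒ p = 1/3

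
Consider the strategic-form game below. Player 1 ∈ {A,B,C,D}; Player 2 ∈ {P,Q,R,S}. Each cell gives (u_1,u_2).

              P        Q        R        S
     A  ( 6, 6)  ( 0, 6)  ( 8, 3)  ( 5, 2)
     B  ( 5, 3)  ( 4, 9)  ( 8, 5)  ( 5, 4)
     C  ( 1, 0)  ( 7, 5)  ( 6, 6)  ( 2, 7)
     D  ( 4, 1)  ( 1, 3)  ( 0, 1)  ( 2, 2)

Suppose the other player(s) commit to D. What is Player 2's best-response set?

argmax u_2 = {Q}

u_2(P vs D) = 1
u_2(Q vs D) = 3
u_2(R vs D) = 1
u_2(S vs D) = 2
max payoff 3 at {Q}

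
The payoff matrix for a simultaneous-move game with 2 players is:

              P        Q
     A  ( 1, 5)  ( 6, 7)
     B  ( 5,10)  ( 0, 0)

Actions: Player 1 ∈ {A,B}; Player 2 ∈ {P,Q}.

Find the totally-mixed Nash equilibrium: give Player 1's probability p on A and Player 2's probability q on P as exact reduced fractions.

P1 indiff ⇒ q·1+(1-q)·6 = q·5+(1-q)·0 ⇒ q(-4) = (1-q)(-6) ⇒ q = 3/5
P2 indiff ⇒ p·5+(1-p)·10 = p·7+(1-p)·0 ⇒ p(-2) = (1-p)(-10) ⇒ p = 5/6

p=5/6, q=3/5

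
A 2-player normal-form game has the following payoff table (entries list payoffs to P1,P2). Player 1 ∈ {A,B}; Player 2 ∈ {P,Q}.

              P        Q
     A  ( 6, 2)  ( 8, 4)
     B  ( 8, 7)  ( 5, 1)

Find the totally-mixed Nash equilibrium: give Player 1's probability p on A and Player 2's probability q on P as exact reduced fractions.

P1 indiff ⇒ q·6+(1-q)·8 = q·8+(1-q)·5 ⇒ q(-2) = (1-q)(-3) ⇒ q = 3/5
P2 indiff ⇒ p·2+(1-p)·7 = p·4+(1-p)·1 ⇒ p(-2) = (1-p)(-6) ⇒ p = 3/4

P1 mixes 3/4 on A; P2 mixes 3/5 on P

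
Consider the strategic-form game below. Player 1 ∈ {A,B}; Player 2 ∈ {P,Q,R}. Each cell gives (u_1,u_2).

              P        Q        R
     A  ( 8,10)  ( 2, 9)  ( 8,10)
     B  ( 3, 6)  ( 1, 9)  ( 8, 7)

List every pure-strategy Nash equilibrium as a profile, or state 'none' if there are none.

(A,P): NE
(A,Q): not NE [P2→R gives 10>9]
(A,R): NE
(B,P): not NE [P1→A gives 8>3; P2→Q gives 9>6]
(B,Q): not NE [P1→A gives 2>1]
(B,R): not NE [P2→Q gives 9>7]

NE set: (A,P), (A,R)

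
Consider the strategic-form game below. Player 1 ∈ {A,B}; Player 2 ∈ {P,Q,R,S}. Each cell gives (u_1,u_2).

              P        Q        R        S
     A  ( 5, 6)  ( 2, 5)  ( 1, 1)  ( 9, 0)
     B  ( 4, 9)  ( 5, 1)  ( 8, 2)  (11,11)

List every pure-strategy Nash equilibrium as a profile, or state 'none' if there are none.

(A,P): NE
(A,Q): not NE [P1→B gives 5>2; P2→P gives 6>5]
(A,R): not NE [P1→B gives 8>1; P2→P gives 6>1]
(A,S): not NE [P1→B gives 11>9; P2→P gives 6>0]
(B,P): not NE [P1→A gives 5>4; P2→S gives 11>9]
(B,Q): not NE [P2→S gives 11>1]
(B,R): not NE [P2→S gives 11>2]
(B,S): NE

Nash profiles: (A,P), (B,S)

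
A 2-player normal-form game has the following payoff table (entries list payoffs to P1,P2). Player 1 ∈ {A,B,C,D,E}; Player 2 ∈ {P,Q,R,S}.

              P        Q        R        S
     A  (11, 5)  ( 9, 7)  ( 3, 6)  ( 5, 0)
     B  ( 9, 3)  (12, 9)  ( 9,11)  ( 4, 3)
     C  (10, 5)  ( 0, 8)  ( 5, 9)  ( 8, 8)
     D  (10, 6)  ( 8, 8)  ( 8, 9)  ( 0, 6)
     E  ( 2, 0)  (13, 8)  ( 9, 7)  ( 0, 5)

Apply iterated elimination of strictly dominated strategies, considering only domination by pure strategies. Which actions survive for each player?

P2 drop P (Q beats it: A:7>5 B:9>3 C:8>5 D:8>6 E:8>0)
P1 drop D (B beats it: Q:12>8 R:9>8 S:4>0)
P2 drop S (R beats it: A:6>0 B:11>3 C:9>8 E:7>5)
P1 drop A (B beats it: Q:12>9 R:9>3)
P1 drop C (B beats it: Q:12>0 R:9>5)
P1→{B,E} P2→{Q,R}

Remaining: P1:{B,E} P2:{Q,R}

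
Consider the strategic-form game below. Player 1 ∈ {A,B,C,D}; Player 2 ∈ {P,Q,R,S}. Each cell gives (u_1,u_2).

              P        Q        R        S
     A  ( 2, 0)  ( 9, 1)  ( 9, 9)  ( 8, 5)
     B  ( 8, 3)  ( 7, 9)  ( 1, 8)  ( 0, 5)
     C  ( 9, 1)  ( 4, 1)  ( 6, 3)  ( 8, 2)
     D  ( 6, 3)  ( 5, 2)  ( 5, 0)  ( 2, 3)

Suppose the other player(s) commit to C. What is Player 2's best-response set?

BR_2 = {R}

u_2(P vs C) = 1
u_2(Q vs C) = 1
u_2(R vs C) = 3
u_2(S vs C) = 2
max payoff 3 at {R}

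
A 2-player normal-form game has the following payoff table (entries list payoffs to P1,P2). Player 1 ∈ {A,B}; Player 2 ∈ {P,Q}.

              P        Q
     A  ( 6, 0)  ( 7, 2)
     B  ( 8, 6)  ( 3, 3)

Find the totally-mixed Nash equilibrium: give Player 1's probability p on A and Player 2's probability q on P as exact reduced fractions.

P1 indiff ⇒ q·6+(1-q)·7 = q·8+(1-q)·3 ⇒ q(-2) = (1-q)(-4) ⇒ q = 2/3
P2 indiff ⇒ p·0+(1-p)·6 = p·2+(1-p)·3 ⇒ p(-2) = (1-p)(-3) ⇒ p = 3/5

(p,q) = (3/5, 2/3)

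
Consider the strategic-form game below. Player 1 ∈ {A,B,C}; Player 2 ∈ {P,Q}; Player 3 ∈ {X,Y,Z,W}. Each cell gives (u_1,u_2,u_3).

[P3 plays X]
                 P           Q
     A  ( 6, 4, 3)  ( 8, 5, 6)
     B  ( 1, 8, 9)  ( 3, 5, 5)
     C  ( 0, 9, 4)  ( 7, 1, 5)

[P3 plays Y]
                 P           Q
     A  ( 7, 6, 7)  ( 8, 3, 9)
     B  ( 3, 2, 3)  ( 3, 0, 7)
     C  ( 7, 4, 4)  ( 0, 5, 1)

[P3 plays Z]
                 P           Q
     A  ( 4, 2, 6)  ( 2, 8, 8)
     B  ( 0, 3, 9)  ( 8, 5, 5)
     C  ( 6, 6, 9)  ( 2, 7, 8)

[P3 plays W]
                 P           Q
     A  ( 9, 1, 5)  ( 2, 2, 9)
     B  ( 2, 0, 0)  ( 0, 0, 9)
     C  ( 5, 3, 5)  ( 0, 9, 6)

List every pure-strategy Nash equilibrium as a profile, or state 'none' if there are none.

PSNE = {(A,P,Y), (A,Q,W)}

(A,P,X): not NE [P2→Q gives 5>4; P3→Y gives 7>3]
(A,P,Y): NE
(A,P,Z): not NE [P1→C gives 6>4; P2→Q gives 8>2; P3→Y gives 7>6]
(A,P,W): not NE [P2→Q gives 2>1; P3→Y gives 7>5]
(A,Q,X): not NE [P3→W gives 9>6]
(A,Q,Y): not NE [P2→P gives 6>3]
(A,Q,Z): not NE [P1→B gives 8>2; P3→W gives 9>8]
(A,Q,W): NE
(B,P,X): not NE [P1→A gives 6>1]
(B,P,Y): not NE [P1→C gives 7>3; P3→Z gives 9>3]
(B,P,Z): not NE [P1→C gives 6>0; P2→Q gives 5>3]
(B,P,W): not NE [P1→A gives 9>2; P3→Z gives 9>0]
(B,Q,X): not NE [P1→A gives 8>3; P2→P gives 8>5; P3→W gives 9>5]
(B,Q,Y): not NE [P1→A gives 8>3; P2→P gives 2>0; P3→W gives 9>7]
(B,Q,Z): not NE [P3→W gives 9>5]
(B,Q,W): not NE [P1→A gives 2>0]
(C,P,X): not NE [P1→A gives 6>0; P3→Z gives 9>4]
(C,P,Y): not NE [P2→Q gives 5>4; P3→Z gives 9>4]
(C,P,Z): not NE [P2→Q gives 7>6]
(C,P,W): not NE [P1→A gives 9>5; P2→Q gives 9>3; P3→Z gives 9>5]
(C,Q,X): not NE [P1→A gives 8>7; P2→P gives 9>1; P3→Z gives 8>5]
(C,Q,Y): not NE [P1→A gives 8>0; P3→Z gives 8>1]
(C,Q,Z): not NE [P1→B gives 8>2]
(C,Q,W): not NE [P1→A gives 2>0; P3→Z gives 8>6]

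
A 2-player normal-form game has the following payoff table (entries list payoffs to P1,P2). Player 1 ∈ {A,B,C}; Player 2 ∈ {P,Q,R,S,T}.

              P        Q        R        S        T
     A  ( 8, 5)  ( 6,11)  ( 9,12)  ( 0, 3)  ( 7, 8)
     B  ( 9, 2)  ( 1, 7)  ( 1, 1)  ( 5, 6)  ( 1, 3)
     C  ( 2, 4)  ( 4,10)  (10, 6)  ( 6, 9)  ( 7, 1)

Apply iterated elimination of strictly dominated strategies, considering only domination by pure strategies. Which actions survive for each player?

Remaining: P1:{A,C} P2:{Q,R}

P2 drop P (Q beats it: A:11>5 B:7>2 C:10>4)
P1 drop B (C beats it: Q:4>1 R:10>1 S:6>5 T:7>1)
P2 drop S (Q beats it: A:11>3 C:10>9)
P2 drop T (Q beats it: A:11>8 C:10>1)
P1→{A,C} P2→{Q,R}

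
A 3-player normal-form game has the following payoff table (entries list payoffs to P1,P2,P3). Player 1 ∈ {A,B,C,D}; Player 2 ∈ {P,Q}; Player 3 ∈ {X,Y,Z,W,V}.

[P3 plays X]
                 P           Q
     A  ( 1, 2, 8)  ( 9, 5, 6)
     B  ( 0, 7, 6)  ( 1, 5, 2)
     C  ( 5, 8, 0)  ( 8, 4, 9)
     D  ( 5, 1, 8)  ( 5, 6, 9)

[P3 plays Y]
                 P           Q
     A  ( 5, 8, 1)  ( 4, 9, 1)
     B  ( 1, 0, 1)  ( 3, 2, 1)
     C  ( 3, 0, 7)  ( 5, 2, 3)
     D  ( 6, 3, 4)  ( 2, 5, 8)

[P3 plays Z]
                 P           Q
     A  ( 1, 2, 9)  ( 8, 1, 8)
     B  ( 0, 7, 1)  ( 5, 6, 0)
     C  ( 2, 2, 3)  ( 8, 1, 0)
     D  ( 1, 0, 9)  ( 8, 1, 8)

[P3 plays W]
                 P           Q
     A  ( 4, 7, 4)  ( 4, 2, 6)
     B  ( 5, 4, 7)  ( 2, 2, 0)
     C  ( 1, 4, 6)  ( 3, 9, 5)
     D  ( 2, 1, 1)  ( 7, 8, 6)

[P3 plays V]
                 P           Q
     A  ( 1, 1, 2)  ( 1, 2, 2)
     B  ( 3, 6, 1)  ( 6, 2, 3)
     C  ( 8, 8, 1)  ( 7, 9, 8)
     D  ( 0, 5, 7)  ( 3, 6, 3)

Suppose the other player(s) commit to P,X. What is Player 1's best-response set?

u_1(A vs P,X) = 1
u_1(B vs P,X) = 0
u_1(C vs P,X) = 5
u_1(D vs P,X) = 5
max payoff 5 at {C,D}

argmax u_1 = {C,D}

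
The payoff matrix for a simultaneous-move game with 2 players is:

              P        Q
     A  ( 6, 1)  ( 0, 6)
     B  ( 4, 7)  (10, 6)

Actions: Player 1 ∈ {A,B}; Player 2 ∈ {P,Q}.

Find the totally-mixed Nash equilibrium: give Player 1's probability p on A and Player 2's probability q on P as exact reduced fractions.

p=1/6, q=5/6

P1 indiff ⇒ q·6+(1-q)·0 = q·4+(1-q)·10 ⇒ q(2) = (1-q)(10) ⇒ q = 5/6
P2 indiff ⇒ p·1+(1-p)·7 = p·6+(1-p)·6 ⇒ p(-5) = (1-p)(-1) ⇒ p = 1/6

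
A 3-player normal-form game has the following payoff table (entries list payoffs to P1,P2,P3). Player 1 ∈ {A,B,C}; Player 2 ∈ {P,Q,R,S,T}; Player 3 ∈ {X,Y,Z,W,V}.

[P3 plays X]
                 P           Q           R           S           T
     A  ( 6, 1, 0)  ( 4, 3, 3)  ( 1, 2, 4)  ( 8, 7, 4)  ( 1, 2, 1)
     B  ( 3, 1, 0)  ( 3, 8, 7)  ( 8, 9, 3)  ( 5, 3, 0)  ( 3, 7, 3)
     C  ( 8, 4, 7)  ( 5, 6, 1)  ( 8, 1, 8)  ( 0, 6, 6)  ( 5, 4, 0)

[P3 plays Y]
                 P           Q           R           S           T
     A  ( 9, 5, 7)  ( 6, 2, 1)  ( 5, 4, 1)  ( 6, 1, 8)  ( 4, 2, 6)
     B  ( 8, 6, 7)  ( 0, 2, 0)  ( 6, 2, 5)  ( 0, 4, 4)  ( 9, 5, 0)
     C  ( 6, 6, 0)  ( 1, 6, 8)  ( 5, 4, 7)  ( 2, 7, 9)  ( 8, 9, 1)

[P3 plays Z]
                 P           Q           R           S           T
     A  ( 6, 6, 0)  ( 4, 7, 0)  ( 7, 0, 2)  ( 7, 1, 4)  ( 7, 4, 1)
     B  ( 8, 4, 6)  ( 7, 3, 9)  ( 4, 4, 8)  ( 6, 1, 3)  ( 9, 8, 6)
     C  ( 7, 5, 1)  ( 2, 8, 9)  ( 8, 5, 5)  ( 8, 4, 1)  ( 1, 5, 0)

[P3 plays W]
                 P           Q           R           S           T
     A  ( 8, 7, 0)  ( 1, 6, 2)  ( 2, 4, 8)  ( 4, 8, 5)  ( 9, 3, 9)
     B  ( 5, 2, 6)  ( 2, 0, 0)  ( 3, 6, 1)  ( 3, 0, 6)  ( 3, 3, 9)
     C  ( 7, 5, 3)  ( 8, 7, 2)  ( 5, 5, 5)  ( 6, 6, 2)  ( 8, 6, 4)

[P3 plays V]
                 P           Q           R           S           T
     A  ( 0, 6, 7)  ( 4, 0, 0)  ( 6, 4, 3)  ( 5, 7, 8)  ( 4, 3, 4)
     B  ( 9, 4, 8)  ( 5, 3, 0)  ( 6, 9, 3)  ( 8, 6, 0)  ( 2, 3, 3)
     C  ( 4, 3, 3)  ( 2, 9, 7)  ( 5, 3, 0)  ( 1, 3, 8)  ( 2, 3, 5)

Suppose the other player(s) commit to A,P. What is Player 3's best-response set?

argmax u_3 = {Y,V}

u_3(X vs A,P) = 0
u_3(Y vs A,P) = 7
u_3(Z vs A,P) = 0
u_3(W vs A,P) = 0
u_3(V vs A,P) = 7
max payoff 7 at {Y,V}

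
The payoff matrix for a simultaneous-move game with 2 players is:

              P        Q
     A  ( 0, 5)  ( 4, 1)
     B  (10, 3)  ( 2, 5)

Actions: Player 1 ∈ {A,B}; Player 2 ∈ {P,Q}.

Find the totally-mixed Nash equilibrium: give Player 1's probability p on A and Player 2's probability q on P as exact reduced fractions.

P1 indiff ⇒ q·0+(1-q)·4 = q·10+(1-q)·2 ⇒ q(-10) = (1-q)(-2) ⇒ q = 1/6
P2 indiff ⇒ p·5+(1-p)·3 = p·1+(1-p)·5 ⇒ p(4) = (1-p)(2) ⇒ p = 1/3

p=1/3, q=1/6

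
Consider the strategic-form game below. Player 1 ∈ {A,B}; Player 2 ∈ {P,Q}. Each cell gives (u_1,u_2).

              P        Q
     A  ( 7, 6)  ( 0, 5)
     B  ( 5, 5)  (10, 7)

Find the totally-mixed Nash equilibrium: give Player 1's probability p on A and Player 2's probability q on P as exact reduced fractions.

P1 indiff ⇒ q·7+(1-q)·0 = q·5+(1-q)·10 ⇒ q(2) = (1-q)(10) ⇒ q = 5/6
P2 indiff ⇒ p·6+(1-p)·5 = p·5+(1-p)·7 ⇒ p(1) = (1-p)(2) ⇒ p = 2/3

p=2/3, q=5/6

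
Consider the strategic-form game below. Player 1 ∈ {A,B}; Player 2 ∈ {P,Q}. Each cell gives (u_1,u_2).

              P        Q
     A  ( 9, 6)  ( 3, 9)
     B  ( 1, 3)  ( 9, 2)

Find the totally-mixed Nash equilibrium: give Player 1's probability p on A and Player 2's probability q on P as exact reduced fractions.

(p,q) = (1/4, 3/7)

P1 indiff ⇒ q·9+(1-q)·3 = q·1+(1-q)·9 ⇒ q(8) = (1-q)(6) ⇒ q = 3/7
P2 indiff ⇒ p·6+(1-p)·3 = p·9+(1-p)·2 ⇒ p(-3) = (1-p)(-1) ⇒ p = 1/4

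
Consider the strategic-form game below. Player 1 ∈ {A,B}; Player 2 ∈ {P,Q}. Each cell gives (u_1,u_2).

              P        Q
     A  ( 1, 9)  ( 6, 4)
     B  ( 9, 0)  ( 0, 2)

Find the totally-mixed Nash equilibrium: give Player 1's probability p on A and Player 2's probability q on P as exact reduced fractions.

P1 mixes 2/7 on A; P2 mixes 3/7 on P

P1 indiff ⇒ q·1+(1-q)·6 = q·9+(1-q)·0 ⇒ q(-8) = (1-q)(-6) ⇒ q = 3/7
P2 indiff ⇒ p·9+(1-p)·0 = p·4+(1-p)·2 ⇒ p(5) = (1-p)(2) ⇒ p = 2/7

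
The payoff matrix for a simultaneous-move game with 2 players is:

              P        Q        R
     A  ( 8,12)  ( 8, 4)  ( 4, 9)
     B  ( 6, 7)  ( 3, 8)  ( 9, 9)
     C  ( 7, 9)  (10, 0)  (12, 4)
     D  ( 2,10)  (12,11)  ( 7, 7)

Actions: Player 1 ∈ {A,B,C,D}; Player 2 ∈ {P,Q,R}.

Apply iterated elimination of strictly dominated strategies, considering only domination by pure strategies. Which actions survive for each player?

P1 drop B (C beats it: P:7>6 Q:10>3 R:12>9)
P2 drop R (P beats it: A:12>9 C:9>4 D:10>7)
P1→{A,C,D} P2→{P,Q}

Survivors P1:{A,C,D} P2:{P,Q}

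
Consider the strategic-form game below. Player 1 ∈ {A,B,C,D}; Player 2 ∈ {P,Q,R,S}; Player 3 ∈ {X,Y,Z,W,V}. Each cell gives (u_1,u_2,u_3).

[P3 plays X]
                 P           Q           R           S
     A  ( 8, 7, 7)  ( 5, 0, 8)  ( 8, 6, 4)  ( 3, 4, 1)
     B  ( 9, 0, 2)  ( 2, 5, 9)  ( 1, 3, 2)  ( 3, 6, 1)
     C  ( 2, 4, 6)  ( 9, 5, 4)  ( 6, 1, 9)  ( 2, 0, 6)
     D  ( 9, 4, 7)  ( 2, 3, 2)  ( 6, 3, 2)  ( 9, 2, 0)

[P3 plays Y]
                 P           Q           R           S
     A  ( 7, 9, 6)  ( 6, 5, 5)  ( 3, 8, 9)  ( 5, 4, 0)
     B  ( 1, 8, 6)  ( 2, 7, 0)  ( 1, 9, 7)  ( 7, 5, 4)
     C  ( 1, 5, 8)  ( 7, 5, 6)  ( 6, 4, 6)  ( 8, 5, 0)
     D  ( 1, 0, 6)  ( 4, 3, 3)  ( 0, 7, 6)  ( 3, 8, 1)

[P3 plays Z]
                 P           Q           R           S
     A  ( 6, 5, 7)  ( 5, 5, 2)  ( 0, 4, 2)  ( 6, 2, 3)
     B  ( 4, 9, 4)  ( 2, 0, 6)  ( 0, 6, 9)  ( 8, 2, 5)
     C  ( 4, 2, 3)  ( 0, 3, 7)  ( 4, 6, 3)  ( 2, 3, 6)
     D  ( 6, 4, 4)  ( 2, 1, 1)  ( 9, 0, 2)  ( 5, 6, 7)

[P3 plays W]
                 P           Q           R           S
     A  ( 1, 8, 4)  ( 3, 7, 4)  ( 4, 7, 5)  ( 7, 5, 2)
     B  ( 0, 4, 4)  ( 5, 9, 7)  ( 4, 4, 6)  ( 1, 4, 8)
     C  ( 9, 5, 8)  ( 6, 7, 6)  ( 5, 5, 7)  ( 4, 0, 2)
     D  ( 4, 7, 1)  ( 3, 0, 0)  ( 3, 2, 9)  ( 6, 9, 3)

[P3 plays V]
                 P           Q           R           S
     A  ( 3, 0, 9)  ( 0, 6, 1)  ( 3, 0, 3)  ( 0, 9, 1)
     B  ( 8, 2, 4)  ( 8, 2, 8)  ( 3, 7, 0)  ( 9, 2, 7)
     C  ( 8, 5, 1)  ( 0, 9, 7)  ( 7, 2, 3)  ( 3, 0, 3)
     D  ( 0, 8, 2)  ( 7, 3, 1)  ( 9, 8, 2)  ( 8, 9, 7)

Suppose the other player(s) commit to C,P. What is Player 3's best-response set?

argmax u_3 = {Y,W}

u_3(X vs C,P) = 6
u_3(Y vs C,P) = 8
u_3(Z vs C,P) = 3
u_3(W vs C,P) = 8
u_3(V vs C,P) = 1
max payoff 8 at {Y,W}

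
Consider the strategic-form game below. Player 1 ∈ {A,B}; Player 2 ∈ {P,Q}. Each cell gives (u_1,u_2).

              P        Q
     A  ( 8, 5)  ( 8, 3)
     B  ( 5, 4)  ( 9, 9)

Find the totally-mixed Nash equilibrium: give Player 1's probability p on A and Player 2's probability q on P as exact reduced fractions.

P1 mixes 5/7 on A; P2 mixes 1/4 on P

P1 indiff ⇒ q·8+(1-q)·8 = q·5+(1-q)·9 ⇒ q(3) = (1-q)(1) ⇒ q = 1/4
P2 indiff ⇒ p·5+(1-p)·4 = p·3+(1-p)·9 ⇒ p(2) = (1-p)(5) ⇒ p = 5/7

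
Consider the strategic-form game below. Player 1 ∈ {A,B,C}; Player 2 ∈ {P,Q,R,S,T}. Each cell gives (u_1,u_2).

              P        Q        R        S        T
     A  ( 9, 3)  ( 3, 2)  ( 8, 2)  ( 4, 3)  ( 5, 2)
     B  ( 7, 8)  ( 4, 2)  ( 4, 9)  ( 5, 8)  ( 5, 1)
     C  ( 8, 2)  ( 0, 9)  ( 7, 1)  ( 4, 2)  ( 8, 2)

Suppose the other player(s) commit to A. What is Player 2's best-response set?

BR_2 = {P,S}

u_2(P vs A) = 3
u_2(Q vs A) = 2
u_2(R vs A) = 2
u_2(S vs A) = 3
u_2(T vs A) = 2
max payoff 3 at {P,S}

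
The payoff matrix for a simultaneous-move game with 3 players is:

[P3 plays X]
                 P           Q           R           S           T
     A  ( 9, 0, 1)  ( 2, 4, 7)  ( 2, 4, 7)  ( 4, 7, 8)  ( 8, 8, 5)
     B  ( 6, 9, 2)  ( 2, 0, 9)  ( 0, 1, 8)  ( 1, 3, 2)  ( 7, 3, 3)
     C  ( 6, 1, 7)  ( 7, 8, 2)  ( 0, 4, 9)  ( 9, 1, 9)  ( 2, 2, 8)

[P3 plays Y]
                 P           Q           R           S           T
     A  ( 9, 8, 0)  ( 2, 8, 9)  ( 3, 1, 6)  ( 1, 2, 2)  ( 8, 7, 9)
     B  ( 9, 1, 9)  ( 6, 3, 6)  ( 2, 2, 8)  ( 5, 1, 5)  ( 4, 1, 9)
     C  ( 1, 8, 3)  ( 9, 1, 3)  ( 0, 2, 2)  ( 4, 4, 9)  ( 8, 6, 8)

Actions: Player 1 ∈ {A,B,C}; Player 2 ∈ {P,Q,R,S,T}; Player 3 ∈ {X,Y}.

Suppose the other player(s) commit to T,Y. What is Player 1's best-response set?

argmax u_1 = {A,C}

u_1(A vs T,Y) = 8
u_1(B vs T,Y) = 4
u_1(C vs T,Y) = 8
max payoff 8 at {A,C}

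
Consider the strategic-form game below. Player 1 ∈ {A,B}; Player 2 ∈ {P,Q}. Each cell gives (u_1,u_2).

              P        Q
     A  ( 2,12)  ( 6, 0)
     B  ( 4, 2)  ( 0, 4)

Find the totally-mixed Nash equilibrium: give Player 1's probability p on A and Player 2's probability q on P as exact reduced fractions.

P1 indiff ⇒ q·2+(1-q)·6 = q·4+(1-q)·0 ⇒ q(-2) = (1-q)(-6) ⇒ q = 3/4
P2 indiff ⇒ p·12+(1-p)·2 = p·0+(1-p)·4 ⇒ p(12) = (1-p)(2) ⇒ p = 1/7

(p,q) = (1/7, 3/4)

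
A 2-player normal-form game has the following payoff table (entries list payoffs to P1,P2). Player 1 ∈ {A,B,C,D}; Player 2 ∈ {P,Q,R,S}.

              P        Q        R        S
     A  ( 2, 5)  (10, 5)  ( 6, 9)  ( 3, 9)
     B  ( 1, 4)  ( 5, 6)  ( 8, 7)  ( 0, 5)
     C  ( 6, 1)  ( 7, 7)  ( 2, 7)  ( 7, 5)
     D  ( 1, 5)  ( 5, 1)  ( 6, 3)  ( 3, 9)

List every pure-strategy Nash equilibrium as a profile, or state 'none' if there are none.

NE set: (B,R)

(A,P): not NE [P1→C gives 6>2; P2→S gives 9>5]
(A,Q): not NE [P2→S gives 9>5]
(A,R): not NE [P1→B gives 8>6]
(A,S): not NE [P1→C gives 7>3]
(B,P): not NE [P1→C gives 6>1; P2→R gives 7>4]
(B,Q): not NE [P1→A gives 10>5; P2→R gives 7>6]
(B,R): NE
(B,S): not NE [P1→C gives 7>0; P2→R gives 7>5]
(C,P): not NE [P2→R gives 7>1]
(C,Q): not NE [P1→A gives 10>7]
(C,R): not NE [P1→B gives 8>2]
(C,S): not NE [P2→R gives 7>5]
(D,P): not NE [P1→C gives 6>1; P2→S gives 9>5]
(D,Q): not NE [P1→A gives 10>5; P2→S gives 9>1]
(D,R): not NE [P1→B gives 8>6; P2→S gives 9>3]
(D,S): not NE [P1→C gives 7>3]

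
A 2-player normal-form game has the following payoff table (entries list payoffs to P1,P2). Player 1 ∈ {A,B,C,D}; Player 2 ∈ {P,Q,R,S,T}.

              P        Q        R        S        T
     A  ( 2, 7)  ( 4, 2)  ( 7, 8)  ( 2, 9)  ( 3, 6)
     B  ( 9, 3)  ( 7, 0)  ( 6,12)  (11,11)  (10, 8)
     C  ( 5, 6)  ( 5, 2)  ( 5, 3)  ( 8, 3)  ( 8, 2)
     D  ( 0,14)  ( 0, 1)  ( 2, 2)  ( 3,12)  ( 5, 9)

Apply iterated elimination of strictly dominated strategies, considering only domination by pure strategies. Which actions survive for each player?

P1 drop C (B beats it: P:9>5 Q:7>5 R:6>5 S:11>8 T:10>8)
P1 drop D (B beats it: P:9>0 Q:7>0 R:6>2 S:11>3 T:10>5)
P2 drop P (R beats it: A:8>7 B:12>3)
P2 drop Q (R beats it: A:8>2 B:12>0)
P2 drop T (R beats it: A:8>6 B:12>8)
P1→{A,B} P2→{R,S}

IESDS → P1:{A,B} P2:{R,S}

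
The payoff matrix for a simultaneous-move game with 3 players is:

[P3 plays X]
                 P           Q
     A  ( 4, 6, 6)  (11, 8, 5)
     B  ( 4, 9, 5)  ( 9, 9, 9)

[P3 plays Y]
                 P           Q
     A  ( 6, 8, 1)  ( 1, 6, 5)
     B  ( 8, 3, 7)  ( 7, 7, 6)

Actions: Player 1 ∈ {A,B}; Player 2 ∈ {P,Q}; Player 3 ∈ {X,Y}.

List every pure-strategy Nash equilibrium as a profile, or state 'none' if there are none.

NE set: (A,Q,X)

(A,P,X): not NE [P2→Q gives 8>6]
(A,P,Y): not NE [P1→B gives 8>6; P3→X gives 6>1]
(A,Q,X): NE
(A,Q,Y): not NE [P1→B gives 7>1; P2→P gives 8>6]
(B,P,X): not NE [P3→Y gives 7>5]
(B,P,Y): not NE [P2→Q gives 7>3]
(B,Q,X): not NE [P1→A gives 11>9]
(B,Q,Y): not NE [P3→X gives 9>6]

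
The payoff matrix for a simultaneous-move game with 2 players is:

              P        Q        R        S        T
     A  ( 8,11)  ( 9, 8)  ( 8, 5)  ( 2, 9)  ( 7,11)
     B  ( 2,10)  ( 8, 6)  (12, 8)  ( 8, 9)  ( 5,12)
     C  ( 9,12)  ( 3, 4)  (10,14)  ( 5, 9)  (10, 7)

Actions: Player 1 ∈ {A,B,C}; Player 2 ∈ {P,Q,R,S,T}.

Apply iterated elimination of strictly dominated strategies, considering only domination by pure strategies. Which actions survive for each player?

Survivors P1:{B,C} P2:{P,R,T}

P2 drop Q (P beats it: A:11>8 B:10>6 C:12>4)
P1 drop A (C beats it: P:9>8 R:10>8 S:5>2 T:10>7)
P2 drop S (P beats it: B:10>9 C:12>9)
P1→{B,C} P2→{P,R,T}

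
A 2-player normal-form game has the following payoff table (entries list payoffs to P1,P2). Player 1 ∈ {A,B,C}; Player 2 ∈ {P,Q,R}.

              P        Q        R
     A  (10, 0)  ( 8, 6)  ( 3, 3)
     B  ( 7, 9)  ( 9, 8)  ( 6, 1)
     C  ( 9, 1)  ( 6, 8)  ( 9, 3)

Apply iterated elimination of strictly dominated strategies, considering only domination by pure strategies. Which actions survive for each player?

IESDS → P1:{A,B} P2:{P,Q}

P2 drop R (Q beats it: A:6>3 B:8>1 C:8>3)
P1 drop C (A beats it: P:10>9 Q:8>6)
P1→{A,B} P2→{P,Q}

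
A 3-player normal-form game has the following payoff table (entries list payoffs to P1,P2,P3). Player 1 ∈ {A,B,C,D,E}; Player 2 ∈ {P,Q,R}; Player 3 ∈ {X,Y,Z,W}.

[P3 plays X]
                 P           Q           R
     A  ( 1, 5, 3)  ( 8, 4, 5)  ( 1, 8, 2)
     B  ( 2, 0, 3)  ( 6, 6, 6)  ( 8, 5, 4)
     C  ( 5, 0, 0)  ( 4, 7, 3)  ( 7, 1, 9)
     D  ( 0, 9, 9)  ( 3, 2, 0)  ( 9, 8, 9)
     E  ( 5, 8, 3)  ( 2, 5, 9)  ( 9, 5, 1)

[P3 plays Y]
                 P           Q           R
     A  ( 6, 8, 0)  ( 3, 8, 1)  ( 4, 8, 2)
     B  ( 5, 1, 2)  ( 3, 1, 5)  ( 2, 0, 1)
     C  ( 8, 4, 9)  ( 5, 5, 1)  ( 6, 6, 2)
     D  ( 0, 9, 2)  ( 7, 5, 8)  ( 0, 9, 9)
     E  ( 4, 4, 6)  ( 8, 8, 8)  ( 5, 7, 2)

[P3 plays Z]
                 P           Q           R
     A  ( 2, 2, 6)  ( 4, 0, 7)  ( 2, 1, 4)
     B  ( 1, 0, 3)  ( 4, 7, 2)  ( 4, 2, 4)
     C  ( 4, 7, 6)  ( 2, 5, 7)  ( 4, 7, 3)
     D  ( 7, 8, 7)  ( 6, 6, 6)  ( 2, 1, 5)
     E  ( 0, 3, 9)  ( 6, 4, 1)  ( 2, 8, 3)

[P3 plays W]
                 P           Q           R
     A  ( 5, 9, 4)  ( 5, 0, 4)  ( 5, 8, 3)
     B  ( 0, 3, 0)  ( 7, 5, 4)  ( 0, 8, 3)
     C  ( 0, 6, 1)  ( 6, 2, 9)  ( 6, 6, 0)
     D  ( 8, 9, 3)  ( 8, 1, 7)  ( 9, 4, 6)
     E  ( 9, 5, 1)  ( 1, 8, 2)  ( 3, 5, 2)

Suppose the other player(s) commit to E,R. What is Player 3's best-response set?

u_3(X vs E,R) = 1
u_3(Y vs E,R) = 2
u_3(Z vs E,R) = 3
u_3(W vs E,R) = 2
max payoff 3 at {Z}

BR_3 = {Z}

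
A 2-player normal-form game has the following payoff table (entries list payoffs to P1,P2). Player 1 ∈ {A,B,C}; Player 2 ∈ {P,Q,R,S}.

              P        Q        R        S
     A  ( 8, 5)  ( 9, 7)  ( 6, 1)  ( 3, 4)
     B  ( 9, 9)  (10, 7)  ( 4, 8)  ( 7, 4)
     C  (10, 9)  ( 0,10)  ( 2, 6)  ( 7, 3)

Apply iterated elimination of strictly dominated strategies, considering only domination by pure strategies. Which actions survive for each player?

IESDS → P1:{B,C} P2:{P,Q}

P2 drop R (P beats it: A:5>1 B:9>8 C:9>6)
P1 drop A (B beats it: P:9>8 Q:10>9 S:7>3)
P2 drop S (P beats it: B:9>4 C:9>3)
P1→{B,C} P2→{P,Q}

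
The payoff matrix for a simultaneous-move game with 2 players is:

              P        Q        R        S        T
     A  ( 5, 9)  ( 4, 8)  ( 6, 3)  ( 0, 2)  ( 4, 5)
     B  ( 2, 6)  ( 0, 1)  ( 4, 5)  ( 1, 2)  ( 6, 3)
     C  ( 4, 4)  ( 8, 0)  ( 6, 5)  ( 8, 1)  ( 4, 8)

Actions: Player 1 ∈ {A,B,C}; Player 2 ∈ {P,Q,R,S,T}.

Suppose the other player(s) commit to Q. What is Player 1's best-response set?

argmax u_1 = {C}

u_1(A vs Q) = 4
u_1(B vs Q) = 0
u_1(C vs Q) = 8
max payoff 8 at {C}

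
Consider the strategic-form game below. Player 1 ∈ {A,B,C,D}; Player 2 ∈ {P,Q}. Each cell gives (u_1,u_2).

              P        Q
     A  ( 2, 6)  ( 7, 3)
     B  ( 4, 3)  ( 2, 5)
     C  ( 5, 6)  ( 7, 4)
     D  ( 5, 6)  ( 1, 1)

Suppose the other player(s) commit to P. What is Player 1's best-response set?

u_1(A vs P) = 2
u_1(B vs P) = 4
u_1(C vs P) = 5
u_1(D vs P) = 5
max payoff 5 at {C,D}

BR_1 = {C,D}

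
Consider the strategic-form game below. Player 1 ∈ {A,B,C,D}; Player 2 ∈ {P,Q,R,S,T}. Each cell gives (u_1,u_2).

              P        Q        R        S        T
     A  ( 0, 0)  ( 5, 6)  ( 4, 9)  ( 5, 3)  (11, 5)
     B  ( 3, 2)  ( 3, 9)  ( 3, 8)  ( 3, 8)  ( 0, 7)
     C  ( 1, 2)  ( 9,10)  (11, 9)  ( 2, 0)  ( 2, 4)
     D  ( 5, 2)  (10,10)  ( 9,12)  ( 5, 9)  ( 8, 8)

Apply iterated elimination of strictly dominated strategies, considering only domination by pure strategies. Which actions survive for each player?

IESDS → P1:{C,D} P2:{Q,R}

P1 drop B (D beats it: P:5>3 Q:10>3 R:9>3 S:5>3 T:8>0)
P2 drop P (Q beats it: A:6>0 C:10>2 D:10>2)
P2 drop S (Q beats it: A:6>3 C:10>0 D:10>9)
P2 drop T (Q beats it: A:6>5 C:10>4 D:10>8)
P1 drop A (C beats it: Q:9>5 R:11>4)
P1→{C,D} P2→{Q,R}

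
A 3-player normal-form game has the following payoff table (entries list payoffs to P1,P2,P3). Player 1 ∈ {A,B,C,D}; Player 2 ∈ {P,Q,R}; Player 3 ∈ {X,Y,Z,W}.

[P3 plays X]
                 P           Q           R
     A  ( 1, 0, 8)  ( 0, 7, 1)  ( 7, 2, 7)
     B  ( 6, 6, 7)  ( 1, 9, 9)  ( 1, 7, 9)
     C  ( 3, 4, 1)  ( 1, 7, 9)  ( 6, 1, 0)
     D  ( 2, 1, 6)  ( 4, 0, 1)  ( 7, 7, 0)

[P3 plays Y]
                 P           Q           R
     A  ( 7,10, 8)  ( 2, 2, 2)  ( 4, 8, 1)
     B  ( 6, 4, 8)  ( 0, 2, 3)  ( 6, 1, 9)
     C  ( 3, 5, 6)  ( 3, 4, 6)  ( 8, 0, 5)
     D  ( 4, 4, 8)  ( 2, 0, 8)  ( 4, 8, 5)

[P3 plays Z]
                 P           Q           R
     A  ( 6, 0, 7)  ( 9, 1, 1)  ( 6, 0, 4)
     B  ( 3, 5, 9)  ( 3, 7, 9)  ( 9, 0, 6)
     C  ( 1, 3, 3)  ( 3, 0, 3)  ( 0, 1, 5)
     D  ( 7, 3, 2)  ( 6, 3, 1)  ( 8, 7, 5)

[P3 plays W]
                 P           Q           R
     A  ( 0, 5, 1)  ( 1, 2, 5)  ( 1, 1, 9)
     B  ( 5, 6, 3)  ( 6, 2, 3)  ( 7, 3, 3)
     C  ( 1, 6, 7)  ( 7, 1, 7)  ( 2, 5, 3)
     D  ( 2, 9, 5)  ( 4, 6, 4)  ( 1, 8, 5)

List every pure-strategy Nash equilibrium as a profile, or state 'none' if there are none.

(A,P,X): not NE [P1→B gives 6>1; P2→Q gives 7>0]
(A,P,Y): NE
(A,P,Z): not NE [P1→D gives 7>6; P2→Q gives 1>0; P3→Y gives 8>7]
(A,P,W): not NE [P1→B gives 5>0; P3→Y gives 8>1]
(A,Q,X): not NE [P1→D gives 4>0; P3→W gives 5>1]
(A,Q,Y): not NE [P1→C gives 3>2; P2→P gives 10>2; P3→W gives 5>2]
(A,Q,Z): not NE [P3→W gives 5>1]
(A,Q,W): not NE [P1→C gives 7>1; P2→P gives 5>2]
(A,R,X): not NE [P2→Q gives 7>2; P3→W gives 9>7]
(A,R,Y): not NE [P1→C gives 8>4; P2→P gives 10>8; P3→W gives 9>1]
(A,R,Z): not NE [P1→B gives 9>6; P2→Q gives 1>0; P3→W gives 9>4]
(A,R,W): not NE [P1→B gives 7>1; P2→P gives 5>1]
(B,P,X): not NE [P2→Q gives 9>6; P3→Z gives 9>7]
(B,P,Y): not NE [P1→A gives 7>6; P3→Z gives 9>8]
(B,P,Z): not NE [P1→D gives 7>3; P2→Q gives 7>5]
(B,P,W): not NE [P3→Z gives 9>3]
(B,Q,X): not NE [P1→D gives 4>1]
(B,Q,Y): not NE [P1→C gives 3>0; P2→P gives 4>2; P3→Z gives 9>3]
(B,Q,Z): not NE [P1→A gives 9>3]
(B,Q,W): not NE [P1→C gives 7>6; P2→P gives 6>2; P3→Z gives 9>3]
(B,R,X): not NE [P1→D gives 7>1; P2→Q gives 9>7]
(B,R,Y): not NE [P1→C gives 8>6; P2→P gives 4>1]
(B,R,Z): not NE [P2→Q gives 7>0; P3→Y gives 9>6]
(B,R,W): not NE [P2→P gives 6>3; P3→Y gives 9>3]
(C,P,X): not NE [P1→B gives 6>3; P2→Q gives 7>4; P3→W gives 7>1]
(C,P,Y): not NE [P1→A gives 7>3; P3→W gives 7>6]
(C,P,Z): not NE [P1→D gives 7>1; P3→W gives 7>3]
(C,P,W): not NE [P1→B gives 5>1]
(C,Q,X): not NE [P1→D gives 4>1]
(C,Q,Y): not NE [P2→P gives 5>4; P3→X gives 9>6]
(C,Q,Z): not NE [P1→A gives 9>3; P2→P gives 3>0; P3→X gives 9>3]
(C,Q,W): not NE [P2→P gives 6>1; P3→X gives 9>7]
(C,R,X): not NE [P1→D gives 7>6; P2→Q gives 7>1; P3→Z gives 5>0]
(C,R,Y): not NE [P2→P gives 5>0]
(C,R,Z): not NE [P1→B gives 9>0; P2→P gives 3>1]
(C,R,W): not NE [P1→B gives 7>2; P2→P gives 6>5; P3→Z gives 5>3]
(D,P,X): not NE [P1→B gives 6>2; P2→R gives 7>1; P3→Y gives 8>6]
(D,P,Y): not NE [P1→A gives 7>4; P2→R gives 8>4]
(D,P,Z): not NE [P2→R gives 7>3; P3→Y gives 8>2]
(D,P,W): not NE [P1→B gives 5>2; P3→Y gives 8>5]
(D,Q,X): not NE [P2→R gives 7>0; P3→Y gives 8>1]
(D,Q,Y): not NE [P1→C gives 3>2; P2→R gives 8>0]
(D,Q,Z): not NE [P1→A gives 9>6; P2→R gives 7>3; P3→Y gives 8>1]
(D,Q,W): not NE [P1→C gives 7>4; P2→P gives 9>6; P3→Y gives 8>4]
(D,R,X): not NE [P3→W gives 5>0]
(D,R,Y): not NE [P1→C gives 8>4]
(D,R,Z): not NE [P1→B gives 9>8]
(D,R,W): not NE [P1→B gives 7>1; P2→P gives 9>8]

Nash profiles: (A,P,Y)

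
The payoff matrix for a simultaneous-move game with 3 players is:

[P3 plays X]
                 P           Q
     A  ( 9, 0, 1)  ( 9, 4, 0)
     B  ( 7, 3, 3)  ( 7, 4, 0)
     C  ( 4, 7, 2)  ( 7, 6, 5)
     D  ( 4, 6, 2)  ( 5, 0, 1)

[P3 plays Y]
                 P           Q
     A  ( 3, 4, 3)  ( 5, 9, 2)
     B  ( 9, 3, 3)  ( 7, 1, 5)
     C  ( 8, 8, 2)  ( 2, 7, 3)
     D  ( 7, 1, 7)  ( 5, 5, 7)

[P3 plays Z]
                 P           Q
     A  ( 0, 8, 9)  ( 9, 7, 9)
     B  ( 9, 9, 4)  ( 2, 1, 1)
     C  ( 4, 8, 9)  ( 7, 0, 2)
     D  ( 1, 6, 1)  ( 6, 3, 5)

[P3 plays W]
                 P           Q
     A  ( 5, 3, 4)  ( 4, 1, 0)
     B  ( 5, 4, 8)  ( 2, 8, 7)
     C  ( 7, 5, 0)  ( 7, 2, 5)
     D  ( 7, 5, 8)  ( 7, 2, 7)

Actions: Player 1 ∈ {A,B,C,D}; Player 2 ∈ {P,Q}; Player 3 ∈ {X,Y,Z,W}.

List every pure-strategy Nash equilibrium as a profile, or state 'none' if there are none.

NE set: (D,P,W)

(A,P,X): not NE [P2→Q gives 4>0; P3→Z gives 9>1]
(A,P,Y): not NE [P1→B gives 9>3; P2→Q gives 9>4; P3→Z gives 9>3]
(A,P,Z): not NE [P1→B gives 9>0]
(A,P,W): not NE [P1→D gives 7>5; P3→Z gives 9>4]
(A,Q,X): not NE [P3→Z gives 9>0]
(A,Q,Y): not NE [P1→B gives 7>5; P3→Z gives 9>2]
(A,Q,Z): not NE [P2→P gives 8>7]
(A,Q,W): not NE [P1→D gives 7>4; P2→P gives 3>1; P3→Z gives 9>0]
(B,P,X): not NE [P1→A gives 9>7; P2→Q gives 4>3; P3→W gives 8>3]
(B,P,Y): not NE [P3→W gives 8>3]
(B,P,Z): not NE [P3→W gives 8>4]
(B,P,W): not NE [P1→D gives 7>5; P2→Q gives 8>4]
(B,Q,X): not NE [P1→A gives 9>7; P3→W gives 7>0]
(B,Q,Y): not NE [P2→P gives 3>1; P3→W gives 7>5]
(B,Q,Z): not NE [P1→A gives 9>2; P2→P gives 9>1; P3→W gives 7>1]
(B,Q,W): not NE [P1→D gives 7>2]
(C,P,X): not NE [P1→A gives 9>4; P3→Z gives 9>2]
(C,P,Y): not NE [P1→B gives 9>8; P3→Z gives 9>2]
(C,P,Z): not NE [P1→B gives 9>4]
(C,P,W): not NE [P3→Z gives 9>0]
(C,Q,X): not NE [P1→A gives 9>7; P2→P gives 7>6]
(C,Q,Y): not NE [P1→B gives 7>2; P2→P gives 8>7; P3→W gives 5>3]
(C,Q,Z): not NE [P1→A gives 9>7; P2→P gives 8>0; P3→W gives 5>2]
(C,Q,W): not NE [P2→P gives 5>2]
(D,P,X): not NE [P1→A gives 9>4; P3→W gives 8>2]
(D,P,Y): not NE [P1→B gives 9>7; P2→Q gives 5>1; P3→W gives 8>7]
(D,P,Z): not NE [P1→B gives 9>1; P3→W gives 8>1]
(D,P,W): NE
(D,Q,X): not NE [P1→A gives 9>5; P2→P gives 6>0; P3→W gives 7>1]
(D,Q,Y): not NE [P1→B gives 7>5]
(D,Q,Z): not NE [P1→A gives 9>6; P2→P gives 6>3; P3→W gives 7>5]
(D,Q,W): not NE [P2→P gives 5>2]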